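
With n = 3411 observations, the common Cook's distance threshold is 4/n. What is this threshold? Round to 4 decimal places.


Using the rule of thumb:
Threshold = 4 / 3411 = 0.0012.

0.0012


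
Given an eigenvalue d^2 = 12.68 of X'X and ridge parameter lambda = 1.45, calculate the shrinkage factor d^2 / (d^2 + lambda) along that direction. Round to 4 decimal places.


Compute the denominator: 12.68 + 1.45 = 14.1300.
Shrinkage factor = 12.68 / 14.1300 = 0.8974.

0.8974


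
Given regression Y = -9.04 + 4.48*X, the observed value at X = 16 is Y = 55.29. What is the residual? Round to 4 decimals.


Compute yhat = -9.04 + (4.48)(16) = 62.6400.
Residual = actual - predicted = 55.29 - 62.6400 = -7.3500.

-7.3500


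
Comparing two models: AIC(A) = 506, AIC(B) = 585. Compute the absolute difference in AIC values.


Absolute difference = |506 - 585| = 79.
The model with lower AIC (A) is preferred.

79


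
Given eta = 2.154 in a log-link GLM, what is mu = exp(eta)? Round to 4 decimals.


The inverse log link gives:
mu = exp(2.154) = 8.6193.

8.6193


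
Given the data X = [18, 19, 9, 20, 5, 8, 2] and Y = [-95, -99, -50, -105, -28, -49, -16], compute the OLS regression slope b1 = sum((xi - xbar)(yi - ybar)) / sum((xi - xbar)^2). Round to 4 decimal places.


Calculate xbar = 11.5714, ybar = -63.1429.
S_xx = 321.7143, S_xy = -1590.4286.
Using b1 = S_xy / S_xx = -1590.4286 / 321.7143, we get b1 = -4.9436.

-4.9436


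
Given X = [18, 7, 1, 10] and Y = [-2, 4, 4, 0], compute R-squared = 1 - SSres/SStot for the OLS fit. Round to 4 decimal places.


After computing the OLS fit (b0=4.9800, b1=-0.3867):
SSres = 4.5733, SStot = 27.0000.
R^2 = 1 - 4.5733/27.0000 = 0.8306.

0.8306


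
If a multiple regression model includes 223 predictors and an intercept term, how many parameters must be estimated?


Including the intercept, the model has 223 predictor coefficients + 1 intercept.
Total = 224.

224


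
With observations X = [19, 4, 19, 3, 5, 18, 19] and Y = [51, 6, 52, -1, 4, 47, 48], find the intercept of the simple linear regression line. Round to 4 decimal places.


First find the slope: b1 = 3.1494.
Means: xbar = 12.4286, ybar = 29.5714.
b0 = ybar - b1 * xbar = 29.5714 - 3.1494 * 12.4286 = -9.5715.

-9.5715


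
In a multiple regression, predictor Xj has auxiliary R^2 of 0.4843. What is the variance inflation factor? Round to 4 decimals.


VIF = 1 / (1 - 0.4843).
= 1 / 0.5157 = 1.9391.

1.9391


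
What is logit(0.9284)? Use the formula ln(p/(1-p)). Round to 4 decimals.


1 - p = 0.0716.
p/(1-p) = 12.9665.
logit = ln(12.9665) = 2.5624.

2.5624


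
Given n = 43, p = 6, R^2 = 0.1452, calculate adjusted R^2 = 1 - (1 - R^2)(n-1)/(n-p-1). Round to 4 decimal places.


Plug in: Adj R^2 = 1 - (1 - 0.1452) * 42/36.
= 1 - 0.8548 * 42/36
= 1 - 35.9016 / 36
= 1 - 0.9973 = 0.0027.

0.0027


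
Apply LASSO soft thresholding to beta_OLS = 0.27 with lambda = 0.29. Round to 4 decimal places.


Absolute value: |0.27| = 0.27.
Compare to lambda = 0.29.
Since |beta| <= lambda, the coefficient is set to 0.

0.0000


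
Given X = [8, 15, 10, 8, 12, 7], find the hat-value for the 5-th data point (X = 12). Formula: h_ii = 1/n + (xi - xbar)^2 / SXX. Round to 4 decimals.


Mean of X: xbar = 10.0000.
SXX = 46.0000.
For X = 12: h = 1/6 + (12 - 10.0000)^2/46.0000 = 0.2536.

0.2536


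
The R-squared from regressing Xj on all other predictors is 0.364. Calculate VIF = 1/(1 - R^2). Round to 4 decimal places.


VIF = 1 / (1 - 0.364).
= 1 / 0.636 = 1.5723.

1.5723


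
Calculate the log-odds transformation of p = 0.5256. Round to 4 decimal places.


The odds are p/(1-p) = 0.5256 / 0.4744 = 1.1079.
logit(p) = ln(1.1079) = 0.1025.

0.1025


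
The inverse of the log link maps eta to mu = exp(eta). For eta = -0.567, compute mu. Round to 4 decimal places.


Apply the inverse link:
mu = e^-0.567 = 0.5672.

0.5672


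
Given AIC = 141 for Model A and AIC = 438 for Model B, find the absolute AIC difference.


|AIC_A - AIC_B| = |141 - 438| = 297.
Model A is preferred (lower AIC).

297


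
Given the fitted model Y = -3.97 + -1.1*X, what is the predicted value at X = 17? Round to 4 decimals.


Plug X = 17 into Y = -3.97 + -1.1*X:
Y = -3.97 + -18.7000 = -22.6700.

-22.6700


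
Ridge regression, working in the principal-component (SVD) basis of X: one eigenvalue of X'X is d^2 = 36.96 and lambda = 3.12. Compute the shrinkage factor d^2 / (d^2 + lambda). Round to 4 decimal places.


Compute the denominator: 36.96 + 3.12 = 40.0800.
Shrinkage factor = 36.96 / 40.0800 = 0.9222.

0.9222


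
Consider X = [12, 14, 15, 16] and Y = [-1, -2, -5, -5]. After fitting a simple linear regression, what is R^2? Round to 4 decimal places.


Fit the OLS line: b0 = 12.6286, b1 = -1.1143.
SSres = 1.8857.
SStot = 12.7500.
R^2 = 1 - 1.8857/12.7500 = 0.8521.

0.8521


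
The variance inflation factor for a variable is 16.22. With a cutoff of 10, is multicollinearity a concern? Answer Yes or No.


The threshold is 10.
VIF = 16.22 is >= 10.
Multicollinearity indication: Yes.

Yes


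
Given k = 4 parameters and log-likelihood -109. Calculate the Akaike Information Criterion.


AIC = 2k - 2*loglik = 2(4) - 2(-109).
= 8 + 218 = 226.

226


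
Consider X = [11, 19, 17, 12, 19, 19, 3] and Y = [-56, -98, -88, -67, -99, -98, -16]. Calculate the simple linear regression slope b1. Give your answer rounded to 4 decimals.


Calculate xbar = 14.2857, ybar = -74.5714.
S_xx = 217.4286, S_xy = -1111.8571.
Using b1 = S_xy / S_xx = -1111.8571 / 217.4286, we get b1 = -5.1137.

-5.1137


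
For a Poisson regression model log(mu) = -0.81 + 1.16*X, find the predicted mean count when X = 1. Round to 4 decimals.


eta = -0.81 + 1.16 * 1 = 0.3500.
mu = exp(0.3500) = 1.4191.

1.4191


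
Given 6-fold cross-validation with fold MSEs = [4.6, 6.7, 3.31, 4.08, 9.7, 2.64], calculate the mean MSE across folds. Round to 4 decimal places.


Total MSE across folds = 31.0300.
CV-MSE = 31.0300/6 = 5.1717.

5.1717


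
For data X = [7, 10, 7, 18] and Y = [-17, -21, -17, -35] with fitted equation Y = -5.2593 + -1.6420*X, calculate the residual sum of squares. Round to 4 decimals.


Compute predicted values, then residuals = yi - yhat_i.
Residuals: [-0.2467, 0.6793, -0.2467, -0.1847].
SSres = sum(residual^2) = 0.6173.

0.6173


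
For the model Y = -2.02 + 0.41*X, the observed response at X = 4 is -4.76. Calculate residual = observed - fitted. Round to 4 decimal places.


Predicted = -2.02 + 0.41 * 4 = -0.3800.
Residual = -4.76 - -0.3800 = -4.3800.

-4.3800


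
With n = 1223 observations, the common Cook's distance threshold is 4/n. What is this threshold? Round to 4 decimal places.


The threshold is 4/n.
4/1223 = 0.0033.

0.0033


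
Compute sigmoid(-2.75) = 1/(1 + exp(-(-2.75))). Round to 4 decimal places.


exp(2.7500) = 15.6426.
1 + exp(-z) = 16.6426.
sigmoid = 1/16.6426 = 0.0601.

0.0601


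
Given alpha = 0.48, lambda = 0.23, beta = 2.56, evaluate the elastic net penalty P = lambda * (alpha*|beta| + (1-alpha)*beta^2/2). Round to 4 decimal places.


L1 component = 0.48 * |2.56| = 1.2288.
L2 component = 0.52 * 2.56^2 / 2 = 1.7039.
Penalty = 0.23 * (1.2288 + 1.7039) = 0.23 * 2.9327 = 0.6745.

0.6745


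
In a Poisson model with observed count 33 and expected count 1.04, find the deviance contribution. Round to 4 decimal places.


Compute y*ln(y/mu) = 33*ln(33/1.04) = 33*3.457287 = 114.090471.
y - mu = 31.96.
D = 2*(114.090471 - (31.96)) = 164.260942, which rounds to 164.2609.

164.2609


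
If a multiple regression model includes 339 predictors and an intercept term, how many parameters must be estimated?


Including the intercept, the model has 339 predictor coefficients + 1 intercept.
Total = 340.

340


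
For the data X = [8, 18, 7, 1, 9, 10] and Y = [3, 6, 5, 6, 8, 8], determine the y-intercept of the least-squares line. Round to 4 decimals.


First find the slope: b1 = 0.0464.
Means: xbar = 8.8333, ybar = 6.0000.
b0 = ybar - b1 * xbar = 6.0000 - 0.0464 * 8.8333 = 5.5901.

5.5901


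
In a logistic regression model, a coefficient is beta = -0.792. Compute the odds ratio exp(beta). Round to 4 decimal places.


exp(-0.792) = 0.4529.
So the odds ratio is 0.4529.

0.4529


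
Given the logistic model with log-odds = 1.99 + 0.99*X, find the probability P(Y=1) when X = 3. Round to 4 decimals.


z = 1.99 + 0.99 * 3 = 4.9600.
Sigmoid: P = 1 / (1 + exp(-4.9600)) = 0.9930.

0.9930


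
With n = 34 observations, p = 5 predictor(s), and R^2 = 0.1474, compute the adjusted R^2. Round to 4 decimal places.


Plug in: Adj R^2 = 1 - (1 - 0.1474) * 33/28.
= 1 - 0.8526 * 33/28
= 1 - 28.1358 / 28
= 1 - 1.0049 = -0.0049.

-0.0049


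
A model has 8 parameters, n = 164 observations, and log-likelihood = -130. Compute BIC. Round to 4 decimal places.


Compute k*ln(n) = 8*ln(164) = 8*5.099866 = 40.798928.
Then -2*loglik = 260.
BIC = 40.798928 + 260 = 300.798928, which rounds to 300.7989.

300.7989


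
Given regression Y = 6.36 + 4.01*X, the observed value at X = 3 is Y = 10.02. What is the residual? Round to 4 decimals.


Predicted = 6.36 + 4.01 * 3 = 18.3900.
Residual = 10.02 - 18.3900 = -8.3700.

-8.3700


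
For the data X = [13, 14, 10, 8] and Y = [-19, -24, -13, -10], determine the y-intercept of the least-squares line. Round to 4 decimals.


The slope is b1 = -2.2198.
Sample means are xbar = 11.2500 and ybar = -16.5000.
Intercept: b0 = -16.5000 - (-2.2198)(11.2500) = 8.4725.

8.4725


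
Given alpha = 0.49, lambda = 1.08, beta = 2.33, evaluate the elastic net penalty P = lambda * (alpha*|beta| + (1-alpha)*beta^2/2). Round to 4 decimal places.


L1 component = 0.49 * |2.33| = 1.1417.
L2 component = 0.51 * 2.33^2 / 2 = 1.3844.
Penalty = 1.08 * (1.1417 + 1.3844) = 1.08 * 2.5261 = 2.7282.

2.7282


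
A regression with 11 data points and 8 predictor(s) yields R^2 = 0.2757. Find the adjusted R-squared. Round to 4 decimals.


Adjusted R^2 = 1 - (1 - R^2) * (n-1)/(n-p-1).
(1 - R^2) = 0.7243.
(n-1)/(n-p-1) = 10/2.
(1 - R^2) * (n-1) = 0.7243 * 10 = 7.2430.
Divide by (n-p-1): 7.2430 / 2 = 3.6215.
Adj R^2 = 1 - 3.6215 = -2.6215.

-2.6215


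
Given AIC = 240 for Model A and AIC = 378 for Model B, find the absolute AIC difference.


Absolute difference = |240 - 378| = 138.
The model with lower AIC (A) is preferred.

138


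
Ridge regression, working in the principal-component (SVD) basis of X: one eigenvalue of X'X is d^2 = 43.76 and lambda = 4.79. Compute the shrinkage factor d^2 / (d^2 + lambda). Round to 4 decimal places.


Denominator = d^2 + lambda = 43.76 + 4.79 = 48.5500.
Shrinkage = 43.76 / 48.5500 = 0.9013.

0.9013


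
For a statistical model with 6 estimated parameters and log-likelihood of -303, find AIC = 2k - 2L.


AIC = 2k - 2*loglik = 2(6) - 2(-303).
= 12 + 606 = 618.

618


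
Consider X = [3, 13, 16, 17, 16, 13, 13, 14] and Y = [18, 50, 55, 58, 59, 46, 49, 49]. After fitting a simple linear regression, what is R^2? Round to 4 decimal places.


After computing the OLS fit (b0=9.5616, b1=2.9286):
SSres = 23.1881, SStot = 1180.0000.
R^2 = 1 - 23.1881/1180.0000 = 0.9803.

0.9803


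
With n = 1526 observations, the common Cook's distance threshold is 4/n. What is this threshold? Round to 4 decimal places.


The threshold is 4/n.
4/1526 = 0.0026.

0.0026


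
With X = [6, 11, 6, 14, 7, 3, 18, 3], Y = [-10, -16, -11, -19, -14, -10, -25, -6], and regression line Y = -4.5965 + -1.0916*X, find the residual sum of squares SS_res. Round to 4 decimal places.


Predicted values from Y = -4.5965 + -1.0916*X.
Residuals: [1.1461, 0.6041, 0.1461, 0.8789, -1.7623, -2.1287, -0.7547, 1.8713].
SSres = 14.1807.

14.1807


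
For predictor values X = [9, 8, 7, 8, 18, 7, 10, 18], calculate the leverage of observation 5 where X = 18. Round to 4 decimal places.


Compute xbar = 10.6250 with n = 8 observations.
SXX = 151.8750.
Leverage = 1/8 + (18 - 10.6250)^2/151.8750 = 0.4831.

0.4831


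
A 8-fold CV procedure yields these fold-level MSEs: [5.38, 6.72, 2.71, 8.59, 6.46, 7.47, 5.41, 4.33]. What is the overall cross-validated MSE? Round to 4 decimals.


Sum of fold MSEs = 47.0700.
Average = 47.0700 / 8 = 5.8838.

5.8838


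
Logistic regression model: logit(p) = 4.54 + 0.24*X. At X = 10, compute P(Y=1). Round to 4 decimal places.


z = 4.54 + 0.24 * 10 = 6.9400.
Sigmoid: P = 1 / (1 + exp(-6.9400)) = 0.9990.

0.9990


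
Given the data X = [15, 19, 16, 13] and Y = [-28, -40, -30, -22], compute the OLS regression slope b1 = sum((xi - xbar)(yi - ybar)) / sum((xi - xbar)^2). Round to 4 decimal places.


The sample means are xbar = 15.7500 and ybar = -30.0000.
Compute S_xx = 18.7500 and S_xy = -56.0000.
Slope b1 = S_xy / S_xx = -56.0000 / 18.7500 = -2.9867.

-2.9867


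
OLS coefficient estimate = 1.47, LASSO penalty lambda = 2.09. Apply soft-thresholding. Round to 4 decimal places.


Check: |1.47| = 1.47 vs lambda = 2.09.
Since |beta| <= lambda, the coefficient is set to 0.
Soft-thresholded coefficient = 0.0000.

0.0000


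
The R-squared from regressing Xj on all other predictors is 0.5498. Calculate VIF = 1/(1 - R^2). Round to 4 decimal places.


Using VIF = 1/(1 - R^2_j):
1 - 0.5498 = 0.4502.
VIF = 2.2212.

2.2212


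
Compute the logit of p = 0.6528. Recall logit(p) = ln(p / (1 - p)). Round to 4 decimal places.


Compute the odds: 0.6528/0.3472 = 1.8802.
Take the natural log: ln(1.8802) = 0.6314.

0.6314


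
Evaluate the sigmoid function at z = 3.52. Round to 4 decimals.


Compute exp(-3.5200) = 0.0296.
Sigmoid = 1 / (1 + 0.0296) = 1 / 1.0296 = 0.9713.

0.9713


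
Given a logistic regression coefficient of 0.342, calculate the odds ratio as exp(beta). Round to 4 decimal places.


The odds ratio is computed as:
OR = e^(0.342) = 1.4078.

1.4078


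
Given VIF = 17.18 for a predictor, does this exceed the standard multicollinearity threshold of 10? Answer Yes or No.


Check: VIF = 17.18 vs threshold = 10.
Since 17.18 >= 10, the answer is Yes.

Yes


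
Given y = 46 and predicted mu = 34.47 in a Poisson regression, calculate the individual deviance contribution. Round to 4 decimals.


y/mu = 46/34.47 = 1.334494 (approx.), and ln(46/34.47) = 0.288552.
y * ln(y/mu) = 46 * 0.288552 = 13.273392.
y - mu = 11.53.
D = 2 * (13.273392 - 11.53) = 3.486784, which rounds to 3.4868.

3.4868


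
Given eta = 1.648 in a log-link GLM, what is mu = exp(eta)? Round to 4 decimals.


The inverse log link gives:
mu = exp(1.648) = 5.1966.

5.1966


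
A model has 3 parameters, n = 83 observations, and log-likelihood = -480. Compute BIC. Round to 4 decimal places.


Compute k*ln(n) = 3*ln(83) = 3*4.418841 = 13.256523.
Then -2*loglik = 960.
BIC = 13.256523 + 960 = 973.256523, which rounds to 973.2565.

973.2565


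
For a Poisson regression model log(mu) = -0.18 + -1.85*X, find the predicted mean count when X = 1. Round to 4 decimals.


eta = -0.18 + -1.85 * 1 = -2.0300.
mu = exp(-2.0300) = 0.1313.

0.1313


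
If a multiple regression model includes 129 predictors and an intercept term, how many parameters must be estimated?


Each predictor gets one coefficient, plus one intercept.
Total parameters = 129 + 1 = 130.

130


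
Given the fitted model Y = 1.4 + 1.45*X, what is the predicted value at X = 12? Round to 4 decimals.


Substitute X = 12 into the equation:
Y = 1.4 + 1.45 * 12 = 1.4 + 17.4000 = 18.8000.

18.8000


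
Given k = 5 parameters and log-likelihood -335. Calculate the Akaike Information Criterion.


Compute:
2k = 2*5 = 10.
-2*loglik = -2*(-335) = 670.
AIC = 10 + 670 = 680.

680


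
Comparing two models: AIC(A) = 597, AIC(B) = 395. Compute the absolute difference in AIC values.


Absolute difference = |597 - 395| = 202.
The model with lower AIC (B) is preferred.

202


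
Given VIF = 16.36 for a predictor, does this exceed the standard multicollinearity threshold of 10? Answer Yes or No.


The threshold is 10.
VIF = 16.36 is >= 10.
Multicollinearity indication: Yes.

Yes


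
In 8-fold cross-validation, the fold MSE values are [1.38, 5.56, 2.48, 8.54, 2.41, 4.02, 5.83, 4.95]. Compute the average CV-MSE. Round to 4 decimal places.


Sum of fold MSEs = 35.1700.
Average = 35.1700 / 8 = 4.3963.

4.3963


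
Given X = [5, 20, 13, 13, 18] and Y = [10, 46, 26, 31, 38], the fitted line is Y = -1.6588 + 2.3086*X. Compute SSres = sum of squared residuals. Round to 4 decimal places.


Predicted values from Y = -1.6588 + 2.3086*X.
Residuals: [0.1158, 1.4868, -2.3530, 2.6470, -1.8960].
SSres = 18.3620.

18.3620


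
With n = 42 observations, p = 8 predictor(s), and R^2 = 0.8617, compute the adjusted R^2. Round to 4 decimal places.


Using the formula:
(1 - 0.8617) = 0.1383.
Multiply by 41/33: 0.1383 * 41 = 5.6703, then 5.6703 / 33 = 0.1718.
Adj R^2 = 1 - 0.1718 = 0.8282.

0.8282


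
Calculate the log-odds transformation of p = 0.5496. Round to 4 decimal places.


1 - p = 0.4504.
p/(1-p) = 1.2202.
logit = ln(1.2202) = 0.1991.

0.1991


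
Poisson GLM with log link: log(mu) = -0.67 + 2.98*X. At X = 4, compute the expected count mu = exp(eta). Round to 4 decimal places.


Compute eta = -0.67 + 2.98 * 4 = 11.2500.
Apply inverse link: mu = e^11.2500 = 76879.9198.

76879.9198


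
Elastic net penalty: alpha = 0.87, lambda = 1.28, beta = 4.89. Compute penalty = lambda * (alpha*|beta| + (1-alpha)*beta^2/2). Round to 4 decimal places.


L1 component = 0.87 * |4.89| = 4.2543.
L2 component = 0.13 * 4.89^2 / 2 = 1.5543.
Penalty = 1.28 * (4.2543 + 1.5543) = 1.28 * 5.8086 = 7.4350.

7.4350


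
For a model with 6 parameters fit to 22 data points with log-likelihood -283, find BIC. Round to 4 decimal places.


k * ln(n) = 6 * ln(22) = 6 * 3.091042 = 18.546252.
-2 * loglik = -2 * (-283) = 566.
BIC = 18.546252 + 566 = 584.546252, which rounds to 584.5463.

584.5463


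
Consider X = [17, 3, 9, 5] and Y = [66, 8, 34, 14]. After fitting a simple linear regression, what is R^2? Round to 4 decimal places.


The fitted line is Y = -5.3478 + 4.2174*X.
SSres = 5.5652, SStot = 2051.0000.
R^2 = 1 - SSres/SStot = 0.9973.

0.9973


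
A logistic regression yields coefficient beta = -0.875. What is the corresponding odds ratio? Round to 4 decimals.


The odds ratio is computed as:
OR = e^(-0.875) = 0.4169.

0.4169


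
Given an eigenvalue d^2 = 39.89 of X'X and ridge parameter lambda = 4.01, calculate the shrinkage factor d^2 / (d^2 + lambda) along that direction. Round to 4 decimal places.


Denominator = d^2 + lambda = 39.89 + 4.01 = 43.9000.
Shrinkage = 39.89 / 43.9000 = 0.9087.

0.9087


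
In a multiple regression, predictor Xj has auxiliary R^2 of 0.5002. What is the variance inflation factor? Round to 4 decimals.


Using VIF = 1/(1 - R^2_j):
1 - 0.5002 = 0.4998.
VIF = 2.0008.

2.0008


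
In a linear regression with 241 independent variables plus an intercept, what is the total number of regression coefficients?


Including the intercept, the model has 241 predictor coefficients + 1 intercept.
Total = 242.

242


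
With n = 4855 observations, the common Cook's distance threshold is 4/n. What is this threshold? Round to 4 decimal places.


Using the rule of thumb:
Threshold = 4 / 4855 = 0.0008.

0.0008


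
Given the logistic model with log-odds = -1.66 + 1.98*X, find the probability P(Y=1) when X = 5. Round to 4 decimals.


Compute z = -1.66 + (1.98)(5) = 8.2400.
exp(-z) = 0.0003.
P = 1/(1 + 0.0003) = 0.9997.

0.9997


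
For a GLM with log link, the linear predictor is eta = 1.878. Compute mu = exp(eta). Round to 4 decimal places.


The inverse log link gives:
mu = exp(1.878) = 6.5404.

6.5404


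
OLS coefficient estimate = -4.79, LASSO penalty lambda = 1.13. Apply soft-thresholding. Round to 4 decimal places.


|beta_OLS| = 4.79.
lambda = 1.13.
Since |beta| > lambda, coefficient = sign(beta)*(|beta| - lambda) = -3.6600.
Result = -3.6600.

-3.6600


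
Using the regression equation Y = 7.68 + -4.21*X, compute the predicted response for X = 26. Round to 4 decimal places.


Plug X = 26 into Y = 7.68 + -4.21*X:
Y = 7.68 + -109.4600 = -101.7800.

-101.7800


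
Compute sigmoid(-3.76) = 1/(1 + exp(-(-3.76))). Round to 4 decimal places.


exp(3.7600) = 42.9484.
1 + exp(-z) = 43.9484.
sigmoid = 1/43.9484 = 0.0228.

0.0228


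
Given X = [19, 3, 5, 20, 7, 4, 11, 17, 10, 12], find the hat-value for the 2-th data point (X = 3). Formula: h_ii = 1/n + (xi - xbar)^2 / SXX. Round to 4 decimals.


n = 10, xbar = 10.8000.
SXX = sum((xi - xbar)^2) = 347.6000.
h = 1/10 + (3 - 10.8000)^2 / 347.6000 = 0.2750.

0.2750


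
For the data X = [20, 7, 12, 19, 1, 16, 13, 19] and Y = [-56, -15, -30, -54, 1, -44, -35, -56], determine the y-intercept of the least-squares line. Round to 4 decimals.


Compute b1 = -3.1226 from the OLS formula.
With xbar = 13.3750 and ybar = -36.1250, the intercept is:
b0 = -36.1250 - -3.1226 * 13.3750 = 5.6402.

5.6402


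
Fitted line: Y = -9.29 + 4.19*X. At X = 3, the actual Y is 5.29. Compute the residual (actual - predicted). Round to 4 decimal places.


Compute yhat = -9.29 + (4.19)(3) = 3.2800.
Residual = actual - predicted = 5.29 - 3.2800 = 2.0100.

2.0100


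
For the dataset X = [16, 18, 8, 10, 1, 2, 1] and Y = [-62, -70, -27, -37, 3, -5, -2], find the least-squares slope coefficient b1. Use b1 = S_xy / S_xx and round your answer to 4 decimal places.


The sample means are xbar = 8.0000 and ybar = -28.5714.
Compute S_xx = 302.0000 and S_xy = -1247.0000.
Slope b1 = S_xy / S_xx = -1247.0000 / 302.0000 = -4.1291.

-4.1291


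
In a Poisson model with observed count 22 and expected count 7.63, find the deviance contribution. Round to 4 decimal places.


First: ln(22/7.63) = 1.058955.
Then: 22 * 1.058955 = 23.297010.
y - mu = 22 - 7.63 = 14.37.
D = 2(23.297010 - 14.37) = 17.854020, which rounds to 17.8540.

17.8540


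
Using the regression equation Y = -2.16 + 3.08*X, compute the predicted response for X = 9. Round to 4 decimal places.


Plug X = 9 into Y = -2.16 + 3.08*X:
Y = -2.16 + 27.7200 = 25.5600.

25.5600


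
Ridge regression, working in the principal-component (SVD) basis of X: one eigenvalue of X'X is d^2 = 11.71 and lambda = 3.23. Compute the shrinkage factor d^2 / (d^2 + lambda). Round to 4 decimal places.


Denominator = d^2 + lambda = 11.71 + 3.23 = 14.9400.
Shrinkage = 11.71 / 14.9400 = 0.7838.

0.7838


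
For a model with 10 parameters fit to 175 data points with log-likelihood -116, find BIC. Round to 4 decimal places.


k * ln(n) = 10 * ln(175) = 10 * 5.164786 = 51.647860.
-2 * loglik = -2 * (-116) = 232.
BIC = 51.647860 + 232 = 283.647860, which rounds to 283.6479.

283.6479


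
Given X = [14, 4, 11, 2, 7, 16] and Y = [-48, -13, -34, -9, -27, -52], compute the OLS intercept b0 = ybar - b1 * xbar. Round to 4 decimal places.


Compute b1 = -3.1410 from the OLS formula.
With xbar = 9.0000 and ybar = -30.5000, the intercept is:
b0 = -30.5000 - -3.1410 * 9.0000 = -2.2308.

-2.2308


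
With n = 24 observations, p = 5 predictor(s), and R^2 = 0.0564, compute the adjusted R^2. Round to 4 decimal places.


Using the formula:
(1 - 0.0564) = 0.9436.
Multiply by 23/18: 0.9436 * 23 = 21.7028, then 21.7028 / 18 = 1.2057.
Adj R^2 = 1 - 1.2057 = -0.2057.

-0.2057


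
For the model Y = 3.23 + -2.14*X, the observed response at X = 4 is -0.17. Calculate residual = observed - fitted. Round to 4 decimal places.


Compute yhat = 3.23 + (-2.14)(4) = -5.3300.
Residual = actual - predicted = -0.17 - -5.3300 = 5.1600.

5.1600


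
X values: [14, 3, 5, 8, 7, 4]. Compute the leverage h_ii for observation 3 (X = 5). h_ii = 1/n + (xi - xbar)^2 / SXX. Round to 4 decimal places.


n = 6, xbar = 6.8333.
SXX = sum((xi - xbar)^2) = 78.8333.
h = 1/6 + (5 - 6.8333)^2 / 78.8333 = 0.2093.

0.2093


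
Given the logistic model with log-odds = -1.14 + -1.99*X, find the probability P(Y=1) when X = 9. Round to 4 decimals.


z = -1.14 + -1.99 * 9 = -19.0500.
Sigmoid: P = 1 / (1 + exp(19.0500)) = 0.0000.

0.0000


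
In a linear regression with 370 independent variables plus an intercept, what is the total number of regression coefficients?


Total coefficients = number of predictors + 1 (for the intercept).
= 370 + 1 = 371.

371


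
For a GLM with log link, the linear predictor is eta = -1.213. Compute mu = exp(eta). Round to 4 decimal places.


The inverse log link gives:
mu = exp(-1.213) = 0.2973.

0.2973


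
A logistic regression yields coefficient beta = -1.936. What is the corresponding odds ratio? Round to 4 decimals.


The odds ratio is computed as:
OR = e^(-1.936) = 0.1443.

0.1443


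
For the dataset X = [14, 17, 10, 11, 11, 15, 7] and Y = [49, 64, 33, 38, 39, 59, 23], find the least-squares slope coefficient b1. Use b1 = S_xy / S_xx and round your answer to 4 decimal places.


The sample means are xbar = 12.1429 and ybar = 43.5714.
Compute S_xx = 68.8571 and S_xy = 293.4286.
Slope b1 = S_xy / S_xx = 293.4286 / 68.8571 = 4.2614.

4.2614


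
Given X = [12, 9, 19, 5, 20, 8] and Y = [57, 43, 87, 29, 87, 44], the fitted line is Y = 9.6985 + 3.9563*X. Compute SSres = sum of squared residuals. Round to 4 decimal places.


For each point, residual = actual - predicted.
Residuals: [-0.1741, -2.3052, 2.1318, -0.4800, -1.8245, 2.6511].
Sum of squared residuals = 20.4764.

20.4764


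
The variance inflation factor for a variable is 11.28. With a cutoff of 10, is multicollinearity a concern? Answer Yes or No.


Check: VIF = 11.28 vs threshold = 10.
Since 11.28 >= 10, the answer is Yes.

Yes


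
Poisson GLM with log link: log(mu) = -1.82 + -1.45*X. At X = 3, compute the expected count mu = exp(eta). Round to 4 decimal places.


Compute eta = -1.82 + -1.45 * 3 = -6.1700.
Apply inverse link: mu = e^-6.1700 = 0.0021.

0.0021


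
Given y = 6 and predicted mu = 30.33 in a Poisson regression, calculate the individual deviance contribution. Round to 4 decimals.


First: ln(6/30.33) = -1.620378.
Then: 6 * -1.620378 = -9.722268.
y - mu = 6 - 30.33 = -24.33.
D = 2(-9.722268 - -24.33) = 29.215464, which rounds to 29.2155.

29.2155


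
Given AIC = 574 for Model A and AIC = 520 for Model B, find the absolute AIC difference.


Compute |574 - 520| = 54.
Model B has the smaller AIC.

54


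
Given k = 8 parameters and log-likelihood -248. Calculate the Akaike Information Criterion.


AIC = 2k - 2*loglik = 2(8) - 2(-248).
= 16 + 496 = 512.

512


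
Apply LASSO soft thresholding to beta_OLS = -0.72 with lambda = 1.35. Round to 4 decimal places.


Check: |-0.72| = 0.72 vs lambda = 1.35.
Since |beta| <= lambda, the coefficient is set to 0.
Soft-thresholded coefficient = 0.0000.

0.0000


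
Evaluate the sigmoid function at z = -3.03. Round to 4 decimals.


exp(3.0300) = 20.6972.
1 + exp(-z) = 21.6972.
sigmoid = 1/21.6972 = 0.0461.

0.0461


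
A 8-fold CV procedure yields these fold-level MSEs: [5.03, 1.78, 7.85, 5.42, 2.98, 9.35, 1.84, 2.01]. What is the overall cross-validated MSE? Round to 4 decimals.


Add all fold MSEs: 36.2600.
Divide by k = 8: 36.2600/8 = 4.5325.

4.5325


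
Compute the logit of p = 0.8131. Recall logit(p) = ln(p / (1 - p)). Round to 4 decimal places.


1 - p = 0.1869.
p/(1-p) = 4.3505.
logit = ln(4.3505) = 1.4703.

1.4703


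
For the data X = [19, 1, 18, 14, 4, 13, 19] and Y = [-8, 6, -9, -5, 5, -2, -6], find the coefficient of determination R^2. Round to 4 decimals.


Fit the OLS line: b0 = 7.4121, b1 = -0.8055.
SSres = 10.6874.
SStot = 219.4286.
R^2 = 1 - 10.6874/219.4286 = 0.9513.

0.9513


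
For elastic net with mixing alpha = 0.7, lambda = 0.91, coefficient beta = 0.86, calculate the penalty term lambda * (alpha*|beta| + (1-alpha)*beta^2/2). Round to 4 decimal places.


Compute:
L1 = 0.7 * 0.86 = 0.6020.
L2 = 0.3 * 0.86^2 / 2 = 0.1109.
Penalty = 0.91 * (0.6020 + 0.1109) = 0.6488.

0.6488


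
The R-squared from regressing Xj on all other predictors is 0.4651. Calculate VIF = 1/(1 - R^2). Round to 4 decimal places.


VIF = 1 / (1 - 0.4651).
= 1 / 0.5349 = 1.8695.

1.8695


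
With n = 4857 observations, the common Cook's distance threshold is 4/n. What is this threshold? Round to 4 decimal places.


Cook's distance cutoff = 4/n = 4/4857.
= 0.0008.

0.0008


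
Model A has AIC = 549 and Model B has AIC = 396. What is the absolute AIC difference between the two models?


Compute |549 - 396| = 153.
Model B has the smaller AIC.

153


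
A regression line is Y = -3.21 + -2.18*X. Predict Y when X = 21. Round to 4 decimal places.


Substitute X = 21 into the equation:
Y = -3.21 + -2.18 * 21 = -3.21 + -45.7800 = -48.9900.

-48.9900


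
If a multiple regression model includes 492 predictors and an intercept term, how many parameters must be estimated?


Total coefficients = number of predictors + 1 (for the intercept).
= 492 + 1 = 493.

493


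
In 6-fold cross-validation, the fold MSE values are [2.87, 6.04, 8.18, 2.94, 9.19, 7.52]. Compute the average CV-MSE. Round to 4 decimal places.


Total MSE across folds = 36.7400.
CV-MSE = 36.7400/6 = 6.1233.

6.1233


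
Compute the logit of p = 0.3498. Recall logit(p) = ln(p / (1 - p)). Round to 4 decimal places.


1 - p = 0.6502.
p/(1-p) = 0.5380.
logit = ln(0.5380) = -0.6199.

-0.6199


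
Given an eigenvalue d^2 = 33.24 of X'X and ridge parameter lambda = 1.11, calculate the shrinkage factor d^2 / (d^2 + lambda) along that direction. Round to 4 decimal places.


Denominator = d^2 + lambda = 33.24 + 1.11 = 34.3500.
Shrinkage = 33.24 / 34.3500 = 0.9677.

0.9677


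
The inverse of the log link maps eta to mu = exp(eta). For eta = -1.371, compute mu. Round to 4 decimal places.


mu = exp(eta) = exp(-1.371).
= 0.2539.

0.2539


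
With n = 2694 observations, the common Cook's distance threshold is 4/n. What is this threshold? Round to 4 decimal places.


The threshold is 4/n.
4/2694 = 0.0015.

0.0015


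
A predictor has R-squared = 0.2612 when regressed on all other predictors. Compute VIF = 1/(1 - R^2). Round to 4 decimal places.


Denominator: 1 - 0.2612 = 0.7388.
VIF = 1 / 0.7388 = 1.3535.

1.3535


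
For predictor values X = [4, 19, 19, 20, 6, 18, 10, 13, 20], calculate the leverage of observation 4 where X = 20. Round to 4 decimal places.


Compute xbar = 14.3333 with n = 9 observations.
SXX = 318.0000.
Leverage = 1/9 + (20 - 14.3333)^2/318.0000 = 0.2121.

0.2121


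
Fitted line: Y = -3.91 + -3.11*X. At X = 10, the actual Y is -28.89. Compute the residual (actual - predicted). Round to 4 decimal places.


Fitted value at X = 10 is yhat = -3.91 + -3.11*10 = -35.0100.
Residual = -28.89 - -35.0100 = 6.1200.

6.1200


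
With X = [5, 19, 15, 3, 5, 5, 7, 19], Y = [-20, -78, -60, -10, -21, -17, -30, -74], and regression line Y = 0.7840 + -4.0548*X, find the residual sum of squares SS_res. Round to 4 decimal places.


Compute predicted values, then residuals = yi - yhat_i.
Residuals: [-0.5100, -1.7428, 0.0380, 1.3804, -1.5100, 2.4900, -2.4004, 2.2572].
SSres = sum(residual^2) = 24.5415.

24.5415


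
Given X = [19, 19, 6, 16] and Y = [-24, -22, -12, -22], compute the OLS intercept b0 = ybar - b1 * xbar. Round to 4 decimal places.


Compute b1 = -0.8596 from the OLS formula.
With xbar = 15.0000 and ybar = -20.0000, the intercept is:
b0 = -20.0000 - -0.8596 * 15.0000 = -7.1053.

-7.1053


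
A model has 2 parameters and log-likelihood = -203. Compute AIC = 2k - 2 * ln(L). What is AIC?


AIC = 2*2 - 2*(-203).
= 4 + 406 = 410.

410


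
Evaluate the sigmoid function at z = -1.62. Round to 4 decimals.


exp(1.6200) = 5.0531.
1 + exp(-z) = 6.0531.
sigmoid = 1/6.0531 = 0.1652.

0.1652


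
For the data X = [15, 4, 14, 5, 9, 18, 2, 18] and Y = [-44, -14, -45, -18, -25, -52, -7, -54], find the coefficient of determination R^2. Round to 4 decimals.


Fit the OLS line: b0 = -2.1199, b1 = -2.8475.
SSres = 23.2154.
SStot = 2389.8750.
R^2 = 1 - 23.2154/2389.8750 = 0.9903.

0.9903


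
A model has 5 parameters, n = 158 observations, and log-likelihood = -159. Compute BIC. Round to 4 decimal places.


ln(158) = 5.062595.
k * ln(n) = 5 * 5.062595 = 25.312975.
-2L = 318.
BIC = 25.312975 + 318 = 343.312975, which rounds to 343.3130.

343.3130


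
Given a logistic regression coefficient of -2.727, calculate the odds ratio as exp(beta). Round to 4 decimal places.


Odds ratio = exp(beta) = exp(-2.727).
= 0.0654.

0.0654


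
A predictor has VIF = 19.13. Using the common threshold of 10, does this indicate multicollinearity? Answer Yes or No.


The threshold is 10.
VIF = 19.13 is >= 10.
Multicollinearity indication: Yes.

Yes


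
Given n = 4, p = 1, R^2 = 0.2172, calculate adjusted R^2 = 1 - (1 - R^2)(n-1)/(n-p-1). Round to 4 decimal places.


Adjusted R^2 = 1 - (1 - R^2) * (n-1)/(n-p-1).
(1 - R^2) = 0.7828.
(n-1)/(n-p-1) = 3/2.
(1 - R^2) * (n-1) = 0.7828 * 3 = 2.3484.
Divide by (n-p-1): 2.3484 / 2 = 1.1742.
Adj R^2 = 1 - 1.1742 = -0.1742.

-0.1742


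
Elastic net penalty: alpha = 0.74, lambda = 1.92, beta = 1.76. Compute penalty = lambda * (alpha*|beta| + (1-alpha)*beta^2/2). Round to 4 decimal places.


Compute:
L1 = 0.74 * 1.76 = 1.3024.
L2 = 0.26 * 1.76^2 / 2 = 0.4027.
Penalty = 1.92 * (1.3024 + 0.4027) = 3.2738.

3.2738


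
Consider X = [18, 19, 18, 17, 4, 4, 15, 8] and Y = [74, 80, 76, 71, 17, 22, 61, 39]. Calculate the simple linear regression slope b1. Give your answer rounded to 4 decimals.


Calculate xbar = 12.8750, ybar = 55.0000.
S_xx = 292.8750, S_xy = 1145.0000.
Using b1 = S_xy / S_xx = 1145.0000 / 292.8750, we get b1 = 3.9095.

3.9095


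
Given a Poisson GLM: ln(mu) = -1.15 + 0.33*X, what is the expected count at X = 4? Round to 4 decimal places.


Compute eta = -1.15 + 0.33 * 4 = 0.1700.
Apply inverse link: mu = e^0.1700 = 1.1853.

1.1853


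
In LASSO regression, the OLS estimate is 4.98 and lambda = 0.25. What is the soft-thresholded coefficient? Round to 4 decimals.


Check: |4.98| = 4.98 vs lambda = 0.25.
Since |beta| > lambda, coefficient = sign(beta)*(|beta| - lambda) = 4.7300.
Soft-thresholded coefficient = 4.7300.

4.7300


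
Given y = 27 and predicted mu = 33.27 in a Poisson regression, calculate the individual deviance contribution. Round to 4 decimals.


y/mu = 27/33.27 = 0.811542 (approx.), and ln(27/33.27) = -0.208819.
y * ln(y/mu) = 27 * -0.208819 = -5.638113.
y - mu = -6.27.
D = 2 * (-5.638113 - -6.27) = 1.263774, which rounds to 1.2638.

1.2638


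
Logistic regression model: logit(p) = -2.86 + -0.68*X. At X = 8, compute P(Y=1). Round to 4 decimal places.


z = -2.86 + -0.68 * 8 = -8.3000.
Sigmoid: P = 1 / (1 + exp(8.3000)) = 0.0002.

0.0002


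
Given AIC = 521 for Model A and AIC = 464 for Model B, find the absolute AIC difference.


Compute |521 - 464| = 57.
Model B has the smaller AIC.

57


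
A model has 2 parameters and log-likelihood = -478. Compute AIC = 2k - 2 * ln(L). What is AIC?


Compute:
2k = 2*2 = 4.
-2*loglik = -2*(-478) = 956.
AIC = 4 + 956 = 960.

960


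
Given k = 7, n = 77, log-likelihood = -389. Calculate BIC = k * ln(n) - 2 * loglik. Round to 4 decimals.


ln(77) = 4.343805.
k * ln(n) = 7 * 4.343805 = 30.406635.
-2L = 778.
BIC = 30.406635 + 778 = 808.406635, which rounds to 808.4066.

808.4066


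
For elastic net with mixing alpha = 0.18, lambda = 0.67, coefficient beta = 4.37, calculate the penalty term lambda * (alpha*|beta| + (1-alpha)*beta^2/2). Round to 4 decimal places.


Compute:
L1 = 0.18 * 4.37 = 0.7866.
L2 = 0.82 * 4.37^2 / 2 = 7.8297.
Penalty = 0.67 * (0.7866 + 7.8297) = 5.7729.

5.7729


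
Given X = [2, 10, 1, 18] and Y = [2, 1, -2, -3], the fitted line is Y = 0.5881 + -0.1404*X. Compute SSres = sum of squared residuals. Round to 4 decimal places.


Predicted values from Y = 0.5881 + -0.1404*X.
Residuals: [1.6927, 1.8159, -2.4477, -1.0609].
SSres = 13.2795.

13.2795


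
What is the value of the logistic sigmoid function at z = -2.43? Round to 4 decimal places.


First, exp(2.4300) = 11.3589.
Then sigma(z) = 1/(1 + 11.3589) = 0.0809.

0.0809


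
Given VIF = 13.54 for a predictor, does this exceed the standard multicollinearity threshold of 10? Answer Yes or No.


Compare VIF = 13.54 to the threshold of 10.
13.54 >= 10, so the answer is Yes.

Yes


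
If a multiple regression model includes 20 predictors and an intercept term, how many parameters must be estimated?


Including the intercept, the model has 20 predictor coefficients + 1 intercept.
Total = 21.

21


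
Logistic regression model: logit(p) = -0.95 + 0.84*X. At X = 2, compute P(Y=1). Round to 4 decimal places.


Linear predictor: z = -0.95 + 0.84 * 2 = 0.7300.
P = 1/(1 + exp(-0.7300)) = 1/(1 + 0.4819) = 0.6748.

0.6748


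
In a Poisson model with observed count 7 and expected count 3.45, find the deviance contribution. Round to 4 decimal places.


y/mu = 7/3.45 = 2.028986 (approx.), and ln(7/3.45) = 0.707536.
y * ln(y/mu) = 7 * 0.707536 = 4.952752.
y - mu = 3.55.
D = 2 * (4.952752 - 3.55) = 2.805504, which rounds to 2.8055.

2.8055


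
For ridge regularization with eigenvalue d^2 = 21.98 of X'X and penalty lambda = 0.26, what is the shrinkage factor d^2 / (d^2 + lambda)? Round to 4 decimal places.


d^2 + lambda = 21.98 + 0.26 = 22.2400.
Shrinkage factor = 21.98/22.2400 = 0.9883.

0.9883


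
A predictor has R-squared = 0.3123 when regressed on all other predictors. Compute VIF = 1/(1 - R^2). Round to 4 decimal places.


Using VIF = 1/(1 - R^2_j):
1 - 0.3123 = 0.6877.
VIF = 1.4541.

1.4541


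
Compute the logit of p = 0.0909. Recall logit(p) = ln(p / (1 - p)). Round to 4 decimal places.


1 - p = 0.9091.
p/(1-p) = 0.1000.
logit = ln(0.1000) = -2.3027.

-2.3027


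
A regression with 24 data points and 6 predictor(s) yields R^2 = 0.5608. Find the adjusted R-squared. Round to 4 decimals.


Using the formula:
(1 - 0.5608) = 0.4392.
Multiply by 23/17: 0.4392 * 23 = 10.1016, then 10.1016 / 17 = 0.5942.
Adj R^2 = 1 - 0.5942 = 0.4058.

0.4058


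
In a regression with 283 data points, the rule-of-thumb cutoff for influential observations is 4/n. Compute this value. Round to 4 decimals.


Cook's distance cutoff = 4/n = 4/283.
= 0.0141.

0.0141


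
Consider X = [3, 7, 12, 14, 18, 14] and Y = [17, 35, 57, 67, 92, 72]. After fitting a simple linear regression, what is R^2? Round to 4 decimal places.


The fitted line is Y = 0.6154 + 4.9457*X.
SSres = 29.5656, SStot = 3633.3333.
R^2 = 1 - SSres/SStot = 0.9919.

0.9919


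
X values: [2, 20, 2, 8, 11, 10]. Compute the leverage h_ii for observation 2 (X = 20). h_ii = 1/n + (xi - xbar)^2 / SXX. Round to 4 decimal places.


Compute xbar = 8.8333 with n = 6 observations.
SXX = 224.8333.
Leverage = 1/6 + (20 - 8.8333)^2/224.8333 = 0.7213.

0.7213


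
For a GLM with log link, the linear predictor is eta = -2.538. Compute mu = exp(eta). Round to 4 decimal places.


mu = exp(eta) = exp(-2.538).
= 0.0790.

0.0790


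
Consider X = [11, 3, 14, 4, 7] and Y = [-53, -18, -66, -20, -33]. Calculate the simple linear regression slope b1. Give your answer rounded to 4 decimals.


First compute the means: xbar = 7.8000, ybar = -38.0000.
Then S_xx = sum((xi - xbar)^2) = 86.8000.
S_xy = sum((xi - xbar)(yi - ybar)) = -390.0000.
b1 = S_xy / S_xx = -390.0000 / 86.8000 = -4.4931.

-4.4931


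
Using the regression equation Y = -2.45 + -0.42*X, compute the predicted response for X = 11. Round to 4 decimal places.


Substitute X = 11 into the equation:
Y = -2.45 + -0.42 * 11 = -2.45 + -4.6200 = -7.0700.

-7.0700


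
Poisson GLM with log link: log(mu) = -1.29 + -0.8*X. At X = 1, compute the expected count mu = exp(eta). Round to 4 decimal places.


Compute eta = -1.29 + -0.8 * 1 = -2.0900.
Apply inverse link: mu = e^-2.0900 = 0.1237.

0.1237
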